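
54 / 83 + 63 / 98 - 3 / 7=1005 / 1162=0.86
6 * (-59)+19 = -335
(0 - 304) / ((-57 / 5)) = 80 / 3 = 26.67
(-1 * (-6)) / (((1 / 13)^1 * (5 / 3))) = 234 / 5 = 46.80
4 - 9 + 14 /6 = -8 /3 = -2.67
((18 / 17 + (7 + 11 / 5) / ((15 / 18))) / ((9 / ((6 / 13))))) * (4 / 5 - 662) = -11332968 / 27625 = -410.24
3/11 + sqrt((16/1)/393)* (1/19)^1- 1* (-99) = 4* sqrt(393)/7467 + 1092/11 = 99.28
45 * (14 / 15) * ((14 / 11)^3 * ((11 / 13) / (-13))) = -115248 / 20449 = -5.64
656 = 656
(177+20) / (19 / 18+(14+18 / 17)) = 60282 / 4931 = 12.23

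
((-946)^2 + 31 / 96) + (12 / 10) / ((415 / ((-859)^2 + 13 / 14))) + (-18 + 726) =1251833695811 / 1394400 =897757.96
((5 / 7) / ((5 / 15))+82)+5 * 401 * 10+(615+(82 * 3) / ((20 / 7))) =1458467 / 70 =20835.24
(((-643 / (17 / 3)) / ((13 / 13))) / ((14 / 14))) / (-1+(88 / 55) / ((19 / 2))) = 183255 / 1343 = 136.45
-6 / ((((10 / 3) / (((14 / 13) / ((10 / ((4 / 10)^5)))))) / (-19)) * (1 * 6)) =6384 / 1015625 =0.01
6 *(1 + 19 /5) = 28.80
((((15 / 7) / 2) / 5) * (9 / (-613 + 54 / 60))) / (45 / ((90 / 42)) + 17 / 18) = -486 / 3384913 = -0.00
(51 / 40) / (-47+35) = -0.11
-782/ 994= -391/ 497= -0.79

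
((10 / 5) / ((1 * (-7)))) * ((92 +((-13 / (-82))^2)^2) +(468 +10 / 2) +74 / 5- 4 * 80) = -58730759429 / 791213080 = -74.23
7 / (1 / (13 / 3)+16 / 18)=819 / 131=6.25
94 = 94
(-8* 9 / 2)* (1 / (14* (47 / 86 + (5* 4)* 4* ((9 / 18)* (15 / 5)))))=-1548 / 72569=-0.02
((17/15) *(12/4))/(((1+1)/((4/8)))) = 17/20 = 0.85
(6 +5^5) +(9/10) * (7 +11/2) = 12569/4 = 3142.25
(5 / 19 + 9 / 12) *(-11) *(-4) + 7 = 980 / 19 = 51.58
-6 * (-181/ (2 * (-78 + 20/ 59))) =-32037/ 4582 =-6.99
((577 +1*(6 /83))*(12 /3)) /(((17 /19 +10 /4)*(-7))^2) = 4.09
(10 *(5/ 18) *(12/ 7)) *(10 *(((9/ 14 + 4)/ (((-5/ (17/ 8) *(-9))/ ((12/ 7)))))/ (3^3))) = 55250/ 83349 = 0.66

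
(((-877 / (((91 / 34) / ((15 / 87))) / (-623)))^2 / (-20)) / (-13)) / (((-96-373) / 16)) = -140853301104080 / 866560513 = -162542.95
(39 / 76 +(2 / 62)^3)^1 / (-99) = -1161925 / 224147484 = -0.01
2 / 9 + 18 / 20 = 101 / 90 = 1.12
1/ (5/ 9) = 9/ 5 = 1.80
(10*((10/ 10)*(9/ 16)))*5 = 225/ 8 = 28.12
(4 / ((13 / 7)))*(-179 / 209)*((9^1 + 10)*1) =-35.05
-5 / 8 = -0.62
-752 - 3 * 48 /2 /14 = -757.14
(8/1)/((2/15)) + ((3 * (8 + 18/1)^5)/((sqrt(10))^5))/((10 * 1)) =60 + 2227758 * sqrt(10)/625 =11331.66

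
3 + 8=11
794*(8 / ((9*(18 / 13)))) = 509.73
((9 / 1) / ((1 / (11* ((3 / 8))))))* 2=297 / 4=74.25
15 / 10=3 / 2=1.50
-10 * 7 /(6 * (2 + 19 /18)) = -42 /11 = -3.82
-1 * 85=-85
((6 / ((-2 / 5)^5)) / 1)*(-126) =590625 / 8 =73828.12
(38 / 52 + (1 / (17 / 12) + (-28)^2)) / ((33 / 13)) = 309.41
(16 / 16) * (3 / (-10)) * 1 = -0.30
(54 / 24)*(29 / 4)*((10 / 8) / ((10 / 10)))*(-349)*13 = -5920785 / 64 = -92512.27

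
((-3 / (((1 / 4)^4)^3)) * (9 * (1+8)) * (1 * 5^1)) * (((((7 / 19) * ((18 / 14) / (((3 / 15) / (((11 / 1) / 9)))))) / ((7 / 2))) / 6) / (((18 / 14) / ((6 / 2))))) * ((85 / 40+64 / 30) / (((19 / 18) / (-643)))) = 17007179057327.87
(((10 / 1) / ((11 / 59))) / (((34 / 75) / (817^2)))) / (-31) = -14768194125 / 5797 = -2547558.07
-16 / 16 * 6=-6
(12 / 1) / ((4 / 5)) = 15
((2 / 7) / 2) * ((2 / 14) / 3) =1 / 147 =0.01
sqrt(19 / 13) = sqrt(247) / 13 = 1.21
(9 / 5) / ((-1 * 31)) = -9 / 155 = -0.06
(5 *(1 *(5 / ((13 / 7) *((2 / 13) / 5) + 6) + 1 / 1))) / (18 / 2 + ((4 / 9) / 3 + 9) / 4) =52245 / 64607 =0.81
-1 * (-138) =138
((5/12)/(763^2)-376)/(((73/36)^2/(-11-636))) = 183546540041148/3102378601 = 59163.17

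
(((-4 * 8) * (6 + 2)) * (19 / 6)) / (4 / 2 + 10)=-608 / 9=-67.56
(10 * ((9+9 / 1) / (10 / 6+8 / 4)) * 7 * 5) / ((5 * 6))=630 / 11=57.27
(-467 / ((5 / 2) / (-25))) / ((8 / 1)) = 2335 / 4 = 583.75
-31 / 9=-3.44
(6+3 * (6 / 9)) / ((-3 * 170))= -4 / 255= -0.02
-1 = -1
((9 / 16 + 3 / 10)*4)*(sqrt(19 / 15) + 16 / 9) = 23*sqrt(285) / 100 + 92 / 15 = 10.02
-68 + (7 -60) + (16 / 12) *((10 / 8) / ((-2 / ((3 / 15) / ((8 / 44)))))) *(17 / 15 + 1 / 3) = -11011 / 90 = -122.34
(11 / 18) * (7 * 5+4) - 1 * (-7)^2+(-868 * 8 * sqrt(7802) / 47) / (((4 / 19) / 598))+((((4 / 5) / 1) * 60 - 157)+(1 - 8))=-19724432 * sqrt(7802) / 47 - 847 / 6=-37069034.52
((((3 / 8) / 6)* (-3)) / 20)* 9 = -27 / 320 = -0.08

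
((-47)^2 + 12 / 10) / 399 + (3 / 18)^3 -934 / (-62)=91766327 / 4452840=20.61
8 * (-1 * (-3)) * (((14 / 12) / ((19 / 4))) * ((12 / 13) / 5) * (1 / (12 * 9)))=112 / 11115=0.01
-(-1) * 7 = 7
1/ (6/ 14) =7/ 3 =2.33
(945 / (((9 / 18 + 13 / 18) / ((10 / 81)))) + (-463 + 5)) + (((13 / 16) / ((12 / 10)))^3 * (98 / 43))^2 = -1440985307368163413 / 3980127671156736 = -362.04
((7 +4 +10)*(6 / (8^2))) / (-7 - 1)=-63 / 256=-0.25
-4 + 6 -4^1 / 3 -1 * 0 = 2 / 3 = 0.67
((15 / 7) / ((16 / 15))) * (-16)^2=3600 / 7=514.29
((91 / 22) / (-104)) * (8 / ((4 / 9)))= -63 / 88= -0.72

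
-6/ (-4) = 3/ 2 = 1.50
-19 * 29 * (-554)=305254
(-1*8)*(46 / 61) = -368 / 61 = -6.03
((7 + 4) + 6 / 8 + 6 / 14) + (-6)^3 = -5707 / 28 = -203.82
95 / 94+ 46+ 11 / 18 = 20144 / 423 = 47.62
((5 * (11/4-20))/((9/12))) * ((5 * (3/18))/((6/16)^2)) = -18400/27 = -681.48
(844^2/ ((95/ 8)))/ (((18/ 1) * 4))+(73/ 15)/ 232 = 165266113/ 198360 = 833.16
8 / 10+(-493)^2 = 1215249 / 5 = 243049.80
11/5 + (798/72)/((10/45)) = 2083/40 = 52.08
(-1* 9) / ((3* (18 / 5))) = -5 / 6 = -0.83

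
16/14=8/7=1.14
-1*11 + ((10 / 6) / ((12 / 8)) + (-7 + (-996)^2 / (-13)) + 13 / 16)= -142880399 / 1872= -76325.00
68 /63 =1.08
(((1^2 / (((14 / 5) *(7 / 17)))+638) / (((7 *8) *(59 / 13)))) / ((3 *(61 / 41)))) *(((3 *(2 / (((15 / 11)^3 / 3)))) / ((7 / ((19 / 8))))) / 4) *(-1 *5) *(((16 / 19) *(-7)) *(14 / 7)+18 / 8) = 1288071673603 / 79637289984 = 16.17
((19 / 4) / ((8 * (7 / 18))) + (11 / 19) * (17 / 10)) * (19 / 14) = 26717 / 7840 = 3.41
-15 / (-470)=3 / 94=0.03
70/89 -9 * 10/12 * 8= -5270/89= -59.21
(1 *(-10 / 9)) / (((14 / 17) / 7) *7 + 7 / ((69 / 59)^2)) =-89930 / 480893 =-0.19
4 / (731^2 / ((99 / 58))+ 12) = 198 / 15497063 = 0.00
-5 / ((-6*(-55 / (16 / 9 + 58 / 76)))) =-79 / 2052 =-0.04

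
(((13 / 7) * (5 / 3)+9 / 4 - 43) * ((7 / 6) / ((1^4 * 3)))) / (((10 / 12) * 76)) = -3163 / 13680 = -0.23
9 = 9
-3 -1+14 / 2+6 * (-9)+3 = -48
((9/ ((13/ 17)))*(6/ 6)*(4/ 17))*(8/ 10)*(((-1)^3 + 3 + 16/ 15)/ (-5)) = -2208/ 1625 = -1.36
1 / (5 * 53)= 1 / 265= 0.00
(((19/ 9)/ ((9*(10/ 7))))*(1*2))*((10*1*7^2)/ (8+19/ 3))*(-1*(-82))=1068788/ 1161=920.58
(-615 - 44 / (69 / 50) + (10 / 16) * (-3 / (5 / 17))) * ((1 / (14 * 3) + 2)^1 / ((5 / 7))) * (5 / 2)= -30650915 / 6624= -4627.25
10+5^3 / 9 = 215 / 9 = 23.89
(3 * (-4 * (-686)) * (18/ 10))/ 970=37044/ 2425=15.28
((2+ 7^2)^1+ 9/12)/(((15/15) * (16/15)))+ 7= 3553/64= 55.52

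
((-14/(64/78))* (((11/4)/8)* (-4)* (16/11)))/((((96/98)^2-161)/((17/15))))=-3714347/15370280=-0.24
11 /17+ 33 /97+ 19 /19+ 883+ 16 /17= 1460896 /1649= 885.93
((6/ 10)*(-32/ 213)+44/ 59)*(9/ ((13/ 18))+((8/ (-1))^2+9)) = 15256252/ 272285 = 56.03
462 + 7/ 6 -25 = 2629/ 6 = 438.17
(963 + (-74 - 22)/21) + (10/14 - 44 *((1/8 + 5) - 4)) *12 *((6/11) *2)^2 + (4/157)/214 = 3723953617/14228753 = 261.72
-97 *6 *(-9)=5238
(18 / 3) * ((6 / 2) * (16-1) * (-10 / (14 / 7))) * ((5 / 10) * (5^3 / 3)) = -28125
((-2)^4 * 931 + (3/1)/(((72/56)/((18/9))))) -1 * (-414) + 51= 46097/3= 15365.67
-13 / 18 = -0.72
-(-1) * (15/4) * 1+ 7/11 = 193/44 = 4.39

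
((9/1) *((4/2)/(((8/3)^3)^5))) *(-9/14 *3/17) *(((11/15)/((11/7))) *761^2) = -0.23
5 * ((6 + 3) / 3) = 15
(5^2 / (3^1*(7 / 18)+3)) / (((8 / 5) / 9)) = 135 / 4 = 33.75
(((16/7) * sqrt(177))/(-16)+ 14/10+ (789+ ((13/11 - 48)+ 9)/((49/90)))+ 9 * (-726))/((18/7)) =-7833101/3465 - sqrt(177)/18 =-2261.37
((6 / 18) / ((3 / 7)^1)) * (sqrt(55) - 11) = -77 / 9 + 7 * sqrt(55) / 9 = -2.79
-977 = -977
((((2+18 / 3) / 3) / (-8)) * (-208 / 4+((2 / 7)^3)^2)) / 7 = 2039228 / 823543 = 2.48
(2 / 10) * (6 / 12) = 1 / 10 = 0.10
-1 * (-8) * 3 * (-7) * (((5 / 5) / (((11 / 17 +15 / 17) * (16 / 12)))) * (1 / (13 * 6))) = -357 / 338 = -1.06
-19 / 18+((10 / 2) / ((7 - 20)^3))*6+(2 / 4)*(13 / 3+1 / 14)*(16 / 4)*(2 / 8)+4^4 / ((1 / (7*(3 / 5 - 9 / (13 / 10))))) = -31363436191 / 2768220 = -11329.82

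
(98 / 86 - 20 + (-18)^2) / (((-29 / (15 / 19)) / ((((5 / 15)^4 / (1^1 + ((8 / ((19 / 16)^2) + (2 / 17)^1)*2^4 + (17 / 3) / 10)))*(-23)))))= 4873795450 / 194681778417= 0.03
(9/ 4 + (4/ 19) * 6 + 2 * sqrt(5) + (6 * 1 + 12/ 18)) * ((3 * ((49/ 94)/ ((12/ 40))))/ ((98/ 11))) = 55 * sqrt(5)/ 47 + 127655/ 21432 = 8.57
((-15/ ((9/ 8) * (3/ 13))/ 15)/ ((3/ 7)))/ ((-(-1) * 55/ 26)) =-18928/ 4455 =-4.25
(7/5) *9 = 63/5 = 12.60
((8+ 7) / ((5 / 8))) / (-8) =-3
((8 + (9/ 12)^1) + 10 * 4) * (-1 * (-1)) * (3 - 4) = -195/ 4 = -48.75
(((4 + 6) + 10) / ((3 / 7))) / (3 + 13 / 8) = 1120 / 111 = 10.09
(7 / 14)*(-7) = -7 / 2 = -3.50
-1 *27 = -27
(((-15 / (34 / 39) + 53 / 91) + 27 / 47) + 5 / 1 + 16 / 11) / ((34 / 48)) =-184167180 / 13596583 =-13.55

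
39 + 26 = 65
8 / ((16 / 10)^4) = 625 / 512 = 1.22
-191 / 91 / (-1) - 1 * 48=-4177 / 91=-45.90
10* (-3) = -30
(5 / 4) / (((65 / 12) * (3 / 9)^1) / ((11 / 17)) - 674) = -495 / 265799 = -0.00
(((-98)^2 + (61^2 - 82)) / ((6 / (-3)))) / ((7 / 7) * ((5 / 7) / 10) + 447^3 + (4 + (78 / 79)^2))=-578546941 / 7803776310915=-0.00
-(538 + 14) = -552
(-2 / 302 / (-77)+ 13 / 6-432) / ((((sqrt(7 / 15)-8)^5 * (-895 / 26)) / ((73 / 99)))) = -0.00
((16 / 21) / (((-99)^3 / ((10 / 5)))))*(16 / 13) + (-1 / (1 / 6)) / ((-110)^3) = 341051 / 132445813500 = 0.00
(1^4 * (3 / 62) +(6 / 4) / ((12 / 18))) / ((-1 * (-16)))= 285 / 1984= 0.14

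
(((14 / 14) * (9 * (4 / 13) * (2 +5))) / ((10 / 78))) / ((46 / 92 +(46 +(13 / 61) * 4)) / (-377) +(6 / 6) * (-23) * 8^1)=-11590488 / 14114455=-0.82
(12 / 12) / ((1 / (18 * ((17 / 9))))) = 34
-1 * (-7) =7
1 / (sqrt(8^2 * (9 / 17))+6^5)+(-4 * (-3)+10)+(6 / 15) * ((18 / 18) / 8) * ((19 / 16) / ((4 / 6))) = 25228909847 / 1142138240-sqrt(17) / 42830184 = 22.09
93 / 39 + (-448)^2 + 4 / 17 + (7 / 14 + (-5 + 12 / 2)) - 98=88669673 / 442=200610.12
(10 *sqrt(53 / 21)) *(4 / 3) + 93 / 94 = 93 / 94 + 40 *sqrt(1113) / 63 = 22.17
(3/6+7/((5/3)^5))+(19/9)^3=10.45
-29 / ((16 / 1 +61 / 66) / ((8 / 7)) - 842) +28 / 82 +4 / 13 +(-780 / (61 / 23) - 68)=-5132182200030 / 14200280341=-361.41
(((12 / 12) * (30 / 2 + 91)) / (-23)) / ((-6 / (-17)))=-901 / 69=-13.06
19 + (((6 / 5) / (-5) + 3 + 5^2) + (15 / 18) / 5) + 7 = 8089 / 150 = 53.93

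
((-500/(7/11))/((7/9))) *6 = -297000/49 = -6061.22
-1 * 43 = -43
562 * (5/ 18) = 156.11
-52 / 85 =-0.61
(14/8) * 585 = 4095/4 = 1023.75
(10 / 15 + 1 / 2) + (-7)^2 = 301 / 6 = 50.17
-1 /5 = -0.20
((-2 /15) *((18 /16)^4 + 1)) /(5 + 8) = -10657 /399360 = -0.03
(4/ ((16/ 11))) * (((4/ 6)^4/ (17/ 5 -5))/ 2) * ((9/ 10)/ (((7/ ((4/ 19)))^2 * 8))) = -11/ 636804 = -0.00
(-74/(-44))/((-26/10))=-185/286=-0.65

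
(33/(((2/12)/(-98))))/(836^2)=-441/15884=-0.03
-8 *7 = -56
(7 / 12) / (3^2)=7 / 108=0.06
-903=-903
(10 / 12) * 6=5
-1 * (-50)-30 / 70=347 / 7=49.57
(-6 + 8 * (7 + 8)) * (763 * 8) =695856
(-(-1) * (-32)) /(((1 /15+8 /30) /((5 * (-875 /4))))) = 105000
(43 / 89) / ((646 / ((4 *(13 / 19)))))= 1118 / 546193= 0.00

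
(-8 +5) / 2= -3 / 2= -1.50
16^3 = 4096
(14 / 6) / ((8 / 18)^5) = 137781 / 1024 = 134.55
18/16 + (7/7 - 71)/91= 37/104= 0.36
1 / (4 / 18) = 9 / 2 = 4.50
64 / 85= 0.75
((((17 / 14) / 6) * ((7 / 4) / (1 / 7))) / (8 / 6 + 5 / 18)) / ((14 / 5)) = 255 / 464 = 0.55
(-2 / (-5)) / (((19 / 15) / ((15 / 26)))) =45 / 247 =0.18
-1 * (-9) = 9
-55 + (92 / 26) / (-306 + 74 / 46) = -5006773 / 91013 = -55.01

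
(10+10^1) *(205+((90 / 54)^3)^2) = 3301400 / 729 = 4528.67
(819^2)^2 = 449920319121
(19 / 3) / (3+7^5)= 19 / 50430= 0.00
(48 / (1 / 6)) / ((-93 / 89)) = -8544 / 31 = -275.61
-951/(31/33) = -1012.35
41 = 41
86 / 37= 2.32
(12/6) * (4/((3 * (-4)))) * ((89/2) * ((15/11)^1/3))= -13.48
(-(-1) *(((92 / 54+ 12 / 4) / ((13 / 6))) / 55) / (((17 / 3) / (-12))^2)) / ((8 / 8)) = 36576 / 206635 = 0.18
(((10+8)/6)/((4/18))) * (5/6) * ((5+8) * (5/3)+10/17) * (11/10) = 37455/136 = 275.40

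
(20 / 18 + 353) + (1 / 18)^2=114733 / 324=354.11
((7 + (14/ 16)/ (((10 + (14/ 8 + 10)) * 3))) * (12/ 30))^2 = 13402921/ 1703025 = 7.87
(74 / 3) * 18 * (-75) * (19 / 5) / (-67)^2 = -126540 / 4489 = -28.19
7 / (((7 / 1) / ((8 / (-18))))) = -4 / 9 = -0.44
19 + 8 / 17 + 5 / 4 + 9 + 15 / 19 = 39419 / 1292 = 30.51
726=726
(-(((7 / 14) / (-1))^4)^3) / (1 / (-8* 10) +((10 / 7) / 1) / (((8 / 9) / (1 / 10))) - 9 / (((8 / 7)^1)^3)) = 35 / 843112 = 0.00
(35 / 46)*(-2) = -35 / 23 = -1.52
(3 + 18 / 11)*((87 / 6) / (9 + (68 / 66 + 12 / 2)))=4437 / 1058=4.19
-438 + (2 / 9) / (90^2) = -15965099 / 36450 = -438.00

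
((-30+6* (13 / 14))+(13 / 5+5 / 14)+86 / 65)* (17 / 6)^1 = -62339 / 1092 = -57.09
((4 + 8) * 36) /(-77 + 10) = -432 /67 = -6.45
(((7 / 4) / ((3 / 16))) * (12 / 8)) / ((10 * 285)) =0.00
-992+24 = -968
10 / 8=5 / 4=1.25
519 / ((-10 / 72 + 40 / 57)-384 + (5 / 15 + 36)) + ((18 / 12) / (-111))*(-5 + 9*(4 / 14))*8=-1546928 / 1254929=-1.23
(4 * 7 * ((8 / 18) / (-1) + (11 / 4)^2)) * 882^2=155044575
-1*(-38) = 38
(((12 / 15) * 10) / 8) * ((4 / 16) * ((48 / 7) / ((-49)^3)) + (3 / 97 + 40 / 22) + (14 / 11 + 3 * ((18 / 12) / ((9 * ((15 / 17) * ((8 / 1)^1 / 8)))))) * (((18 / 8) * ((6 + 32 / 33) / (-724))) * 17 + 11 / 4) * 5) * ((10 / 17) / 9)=9974121986840845 / 6424282526912712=1.55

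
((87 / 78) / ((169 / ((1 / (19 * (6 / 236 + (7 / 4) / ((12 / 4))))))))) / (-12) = -0.00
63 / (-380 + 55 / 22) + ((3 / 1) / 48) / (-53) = -107603 / 640240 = -0.17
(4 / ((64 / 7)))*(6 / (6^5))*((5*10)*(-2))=-175 / 5184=-0.03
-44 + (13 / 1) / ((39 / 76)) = -56 / 3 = -18.67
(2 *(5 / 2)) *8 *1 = 40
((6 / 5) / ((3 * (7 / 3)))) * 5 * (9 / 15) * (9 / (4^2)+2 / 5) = 99 / 200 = 0.50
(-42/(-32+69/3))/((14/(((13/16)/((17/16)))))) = 13/51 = 0.25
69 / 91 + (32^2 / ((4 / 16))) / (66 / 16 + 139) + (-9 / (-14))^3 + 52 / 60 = 3738359207 / 122533320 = 30.51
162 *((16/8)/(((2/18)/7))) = 20412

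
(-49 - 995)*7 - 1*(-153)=-7155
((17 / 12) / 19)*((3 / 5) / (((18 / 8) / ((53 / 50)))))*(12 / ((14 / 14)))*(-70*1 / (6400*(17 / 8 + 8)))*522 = -182903 / 1282500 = -0.14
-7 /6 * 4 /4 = -7 /6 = -1.17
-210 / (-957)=70 / 319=0.22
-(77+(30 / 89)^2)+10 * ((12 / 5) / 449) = -274066729 / 3556529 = -77.06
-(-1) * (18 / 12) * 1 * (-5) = -15 / 2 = -7.50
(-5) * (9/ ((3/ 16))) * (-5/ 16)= 75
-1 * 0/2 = 0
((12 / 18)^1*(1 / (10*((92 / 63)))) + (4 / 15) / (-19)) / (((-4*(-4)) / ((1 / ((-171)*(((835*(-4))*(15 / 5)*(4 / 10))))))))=0.00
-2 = -2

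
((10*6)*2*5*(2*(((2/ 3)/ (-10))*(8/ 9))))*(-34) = 21760/ 9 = 2417.78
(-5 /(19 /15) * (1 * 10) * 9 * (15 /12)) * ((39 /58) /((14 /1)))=-658125 /30856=-21.33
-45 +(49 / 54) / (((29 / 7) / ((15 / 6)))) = -139225 / 3132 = -44.45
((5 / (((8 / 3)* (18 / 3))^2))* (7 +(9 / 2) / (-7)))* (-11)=-1.37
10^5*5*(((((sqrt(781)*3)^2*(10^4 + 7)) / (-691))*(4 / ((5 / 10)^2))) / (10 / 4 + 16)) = -1125427248000000 / 25567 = -44018744788.20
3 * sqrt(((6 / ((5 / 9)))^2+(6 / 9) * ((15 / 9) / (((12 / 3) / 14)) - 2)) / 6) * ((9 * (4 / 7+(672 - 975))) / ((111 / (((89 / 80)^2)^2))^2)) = -8333758501671305477 * sqrt(160914) / 482328182784000000000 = -6.93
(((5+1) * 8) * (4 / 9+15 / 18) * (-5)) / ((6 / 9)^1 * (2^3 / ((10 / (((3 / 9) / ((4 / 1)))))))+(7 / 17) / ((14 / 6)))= -234600 / 169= -1388.17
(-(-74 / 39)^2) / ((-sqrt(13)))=1.00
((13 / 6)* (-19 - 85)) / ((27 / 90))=-6760 / 9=-751.11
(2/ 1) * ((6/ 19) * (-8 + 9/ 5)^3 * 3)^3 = -308391752882066544/ 13396484375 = -23020349.54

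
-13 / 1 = -13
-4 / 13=-0.31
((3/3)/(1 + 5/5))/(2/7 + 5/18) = 63/71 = 0.89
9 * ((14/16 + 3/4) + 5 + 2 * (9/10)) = 3033/40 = 75.82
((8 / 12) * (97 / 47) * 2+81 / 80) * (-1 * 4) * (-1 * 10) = 42461 / 282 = 150.57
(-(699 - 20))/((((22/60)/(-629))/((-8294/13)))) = -743138340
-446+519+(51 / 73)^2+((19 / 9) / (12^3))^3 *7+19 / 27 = 1487168915424682525 / 20044926262444032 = 74.19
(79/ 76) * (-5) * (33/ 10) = -2607/ 152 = -17.15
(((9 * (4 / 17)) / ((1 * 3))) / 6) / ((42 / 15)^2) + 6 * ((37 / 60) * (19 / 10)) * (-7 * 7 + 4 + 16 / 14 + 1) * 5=-1506.41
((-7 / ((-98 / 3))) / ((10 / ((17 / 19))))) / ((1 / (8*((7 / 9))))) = 34 / 285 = 0.12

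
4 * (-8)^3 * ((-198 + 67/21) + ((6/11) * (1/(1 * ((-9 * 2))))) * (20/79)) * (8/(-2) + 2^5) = 9708118016/869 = 11171597.26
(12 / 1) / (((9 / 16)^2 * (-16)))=-64 / 27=-2.37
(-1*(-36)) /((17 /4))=144 /17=8.47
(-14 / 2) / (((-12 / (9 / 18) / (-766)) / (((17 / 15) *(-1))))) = 45577 / 180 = 253.21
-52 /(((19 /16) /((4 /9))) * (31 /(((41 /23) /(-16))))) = 8528 /121923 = 0.07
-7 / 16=-0.44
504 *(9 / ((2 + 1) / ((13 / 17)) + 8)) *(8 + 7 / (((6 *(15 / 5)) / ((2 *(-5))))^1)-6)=-111384 / 155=-718.61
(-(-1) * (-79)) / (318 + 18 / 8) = -316 / 1281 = -0.25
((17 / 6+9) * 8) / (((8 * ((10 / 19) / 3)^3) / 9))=39446109 / 2000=19723.05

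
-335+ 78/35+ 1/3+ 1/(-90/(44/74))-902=-14387453/11655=-1234.44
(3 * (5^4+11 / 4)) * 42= 158193 / 2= 79096.50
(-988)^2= 976144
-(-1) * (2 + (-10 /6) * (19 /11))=-29 /33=-0.88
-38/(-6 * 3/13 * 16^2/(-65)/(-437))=7016035/2304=3045.15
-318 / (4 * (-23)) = 159 / 46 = 3.46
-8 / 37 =-0.22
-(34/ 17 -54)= 52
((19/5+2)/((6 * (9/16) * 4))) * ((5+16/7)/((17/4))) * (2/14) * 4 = 928/2205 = 0.42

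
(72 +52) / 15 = 124 / 15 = 8.27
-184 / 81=-2.27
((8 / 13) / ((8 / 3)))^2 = 9 / 169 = 0.05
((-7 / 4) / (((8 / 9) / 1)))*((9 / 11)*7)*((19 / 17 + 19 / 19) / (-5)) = 35721 / 7480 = 4.78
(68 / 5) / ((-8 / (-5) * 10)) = 17 / 20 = 0.85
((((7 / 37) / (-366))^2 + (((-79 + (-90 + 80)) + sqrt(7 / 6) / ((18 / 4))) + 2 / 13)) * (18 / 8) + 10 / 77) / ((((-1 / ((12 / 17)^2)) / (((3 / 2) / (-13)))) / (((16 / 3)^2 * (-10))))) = 62587458241424640 / 19157480435093 - 5120 * sqrt(42) / 3757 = 3258.17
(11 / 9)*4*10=440 / 9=48.89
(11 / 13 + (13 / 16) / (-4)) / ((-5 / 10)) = -1.29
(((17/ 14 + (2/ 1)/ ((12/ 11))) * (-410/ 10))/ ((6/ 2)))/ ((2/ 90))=-13120/ 7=-1874.29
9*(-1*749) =-6741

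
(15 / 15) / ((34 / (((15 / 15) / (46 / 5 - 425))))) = -5 / 70686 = -0.00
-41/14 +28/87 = -3175/1218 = -2.61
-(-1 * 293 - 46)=339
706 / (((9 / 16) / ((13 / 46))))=73424 / 207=354.71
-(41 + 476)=-517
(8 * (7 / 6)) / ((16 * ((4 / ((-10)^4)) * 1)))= 4375 / 3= 1458.33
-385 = -385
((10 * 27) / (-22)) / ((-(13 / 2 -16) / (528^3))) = -3613040640 / 19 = -190160033.68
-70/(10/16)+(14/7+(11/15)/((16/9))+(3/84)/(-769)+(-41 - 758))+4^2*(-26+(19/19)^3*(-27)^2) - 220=4357823779/430640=10119.41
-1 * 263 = -263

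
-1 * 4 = -4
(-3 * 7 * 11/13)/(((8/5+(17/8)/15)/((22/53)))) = -55440/13091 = -4.23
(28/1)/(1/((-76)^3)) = -12291328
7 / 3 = 2.33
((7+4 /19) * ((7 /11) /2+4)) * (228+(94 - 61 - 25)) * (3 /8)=121245 /44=2755.57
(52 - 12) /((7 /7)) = 40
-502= -502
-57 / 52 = -1.10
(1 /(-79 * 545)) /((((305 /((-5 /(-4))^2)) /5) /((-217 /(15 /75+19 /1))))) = 5425 /806816256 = 0.00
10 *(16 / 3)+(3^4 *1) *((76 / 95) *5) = 1132 / 3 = 377.33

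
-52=-52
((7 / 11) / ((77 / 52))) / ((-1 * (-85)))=0.01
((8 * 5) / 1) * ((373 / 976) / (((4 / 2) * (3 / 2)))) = 1865 / 366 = 5.10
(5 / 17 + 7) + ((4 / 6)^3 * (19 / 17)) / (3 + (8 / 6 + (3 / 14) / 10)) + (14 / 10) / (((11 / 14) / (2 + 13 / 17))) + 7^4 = 37143128821 / 15391035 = 2413.30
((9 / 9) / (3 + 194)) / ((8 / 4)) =1 / 394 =0.00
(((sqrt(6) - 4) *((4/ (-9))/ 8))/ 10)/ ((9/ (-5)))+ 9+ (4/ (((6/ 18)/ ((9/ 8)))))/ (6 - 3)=sqrt(6)/ 324+ 2185/ 162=13.50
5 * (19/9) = 95/9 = 10.56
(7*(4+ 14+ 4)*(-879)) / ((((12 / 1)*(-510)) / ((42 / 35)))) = 22561 / 850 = 26.54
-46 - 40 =-86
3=3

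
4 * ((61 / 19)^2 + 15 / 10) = 17050 / 361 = 47.23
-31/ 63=-0.49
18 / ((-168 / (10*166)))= -1245 / 7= -177.86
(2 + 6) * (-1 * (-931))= 7448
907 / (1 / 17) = 15419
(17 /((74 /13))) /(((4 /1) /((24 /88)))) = 0.20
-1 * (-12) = 12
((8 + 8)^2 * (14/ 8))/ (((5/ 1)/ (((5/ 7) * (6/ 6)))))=64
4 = 4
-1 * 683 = -683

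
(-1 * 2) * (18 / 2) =-18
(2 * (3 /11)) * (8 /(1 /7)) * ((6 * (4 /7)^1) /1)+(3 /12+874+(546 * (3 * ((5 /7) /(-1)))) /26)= 41095 /44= 933.98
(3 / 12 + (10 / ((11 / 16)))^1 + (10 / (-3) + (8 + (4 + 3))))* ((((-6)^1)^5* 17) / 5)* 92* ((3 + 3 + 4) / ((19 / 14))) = -474266102.81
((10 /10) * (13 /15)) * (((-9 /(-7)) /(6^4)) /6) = 13 /90720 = 0.00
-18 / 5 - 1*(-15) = 57 / 5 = 11.40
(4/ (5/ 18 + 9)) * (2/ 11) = 0.08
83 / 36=2.31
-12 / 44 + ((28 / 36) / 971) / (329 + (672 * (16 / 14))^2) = -15472041124 / 56730817737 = -0.27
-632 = -632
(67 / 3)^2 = 4489 / 9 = 498.78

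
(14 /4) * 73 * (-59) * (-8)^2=-964768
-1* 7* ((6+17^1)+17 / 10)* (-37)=63973 / 10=6397.30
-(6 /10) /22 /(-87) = 1 /3190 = 0.00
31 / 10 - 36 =-329 / 10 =-32.90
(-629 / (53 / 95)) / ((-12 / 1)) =59755 / 636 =93.95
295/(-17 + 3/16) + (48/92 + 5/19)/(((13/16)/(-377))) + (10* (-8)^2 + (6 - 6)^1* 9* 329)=258.26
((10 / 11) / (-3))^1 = -10 / 33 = -0.30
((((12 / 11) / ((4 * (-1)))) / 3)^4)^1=1 / 14641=0.00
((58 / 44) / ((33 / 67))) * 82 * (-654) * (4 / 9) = -69466136 / 1089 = -63788.92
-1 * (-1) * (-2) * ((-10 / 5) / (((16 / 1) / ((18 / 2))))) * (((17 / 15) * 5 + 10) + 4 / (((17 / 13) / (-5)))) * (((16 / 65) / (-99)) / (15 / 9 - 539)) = 19 / 4898465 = 0.00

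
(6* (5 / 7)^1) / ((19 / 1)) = 0.23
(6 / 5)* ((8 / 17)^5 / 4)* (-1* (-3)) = 147456 / 7099285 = 0.02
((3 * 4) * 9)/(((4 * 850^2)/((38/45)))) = 57/1806250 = 0.00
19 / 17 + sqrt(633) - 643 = -10912 / 17 + sqrt(633) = -616.72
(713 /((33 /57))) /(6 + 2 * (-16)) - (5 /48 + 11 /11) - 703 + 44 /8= -5120347 /6864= -745.97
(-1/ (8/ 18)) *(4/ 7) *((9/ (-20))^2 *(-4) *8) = 1458/ 175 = 8.33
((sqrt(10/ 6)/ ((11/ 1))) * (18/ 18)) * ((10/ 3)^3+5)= 1135 * sqrt(15)/ 891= 4.93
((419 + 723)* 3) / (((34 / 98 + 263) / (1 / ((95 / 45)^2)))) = 2.92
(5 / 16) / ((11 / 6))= 15 / 88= 0.17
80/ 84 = 20/ 21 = 0.95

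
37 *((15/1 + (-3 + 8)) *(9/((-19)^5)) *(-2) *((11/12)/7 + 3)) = 291930/17332693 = 0.02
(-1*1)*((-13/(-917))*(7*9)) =-117/131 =-0.89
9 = 9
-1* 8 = -8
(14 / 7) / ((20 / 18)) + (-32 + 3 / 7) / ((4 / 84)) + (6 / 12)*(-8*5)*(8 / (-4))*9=-1506 / 5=-301.20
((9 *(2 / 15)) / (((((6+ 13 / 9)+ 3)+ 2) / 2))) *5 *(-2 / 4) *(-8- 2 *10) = 27 / 2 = 13.50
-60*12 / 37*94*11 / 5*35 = -5211360 / 37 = -140847.57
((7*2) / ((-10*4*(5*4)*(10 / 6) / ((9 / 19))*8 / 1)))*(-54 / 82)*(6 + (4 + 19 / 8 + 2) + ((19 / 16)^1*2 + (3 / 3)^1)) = 362313 / 49856000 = 0.01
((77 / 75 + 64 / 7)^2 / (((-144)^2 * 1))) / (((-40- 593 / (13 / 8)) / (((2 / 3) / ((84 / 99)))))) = -4076203703 / 421199170560000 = -0.00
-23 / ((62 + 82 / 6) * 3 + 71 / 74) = -1702 / 16869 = -0.10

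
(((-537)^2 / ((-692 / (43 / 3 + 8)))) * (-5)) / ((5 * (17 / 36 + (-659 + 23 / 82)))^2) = 3507638619204 / 816520291594585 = 0.00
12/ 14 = 6/ 7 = 0.86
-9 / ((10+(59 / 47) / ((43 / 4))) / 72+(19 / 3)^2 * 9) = -654804 / 26275139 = -0.02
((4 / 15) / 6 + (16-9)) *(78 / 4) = 4121 / 30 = 137.37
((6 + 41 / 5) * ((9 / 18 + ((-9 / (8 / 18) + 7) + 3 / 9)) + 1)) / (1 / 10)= -9727 / 6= -1621.17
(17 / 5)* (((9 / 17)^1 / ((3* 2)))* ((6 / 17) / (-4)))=-9 / 340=-0.03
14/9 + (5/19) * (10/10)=311/171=1.82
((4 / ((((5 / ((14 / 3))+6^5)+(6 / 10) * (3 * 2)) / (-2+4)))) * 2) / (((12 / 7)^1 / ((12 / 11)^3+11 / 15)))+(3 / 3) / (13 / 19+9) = 126887785655 / 1200476059992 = 0.11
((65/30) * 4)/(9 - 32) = -26/69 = -0.38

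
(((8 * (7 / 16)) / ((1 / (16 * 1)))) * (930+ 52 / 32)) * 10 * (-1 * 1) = -521710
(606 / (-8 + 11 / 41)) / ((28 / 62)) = -385113 / 2219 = -173.55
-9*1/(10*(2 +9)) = -9/110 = -0.08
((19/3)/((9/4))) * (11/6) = 418/81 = 5.16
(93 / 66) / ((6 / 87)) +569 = 25935 / 44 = 589.43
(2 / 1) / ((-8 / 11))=-11 / 4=-2.75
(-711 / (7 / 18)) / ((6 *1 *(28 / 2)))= -2133 / 98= -21.77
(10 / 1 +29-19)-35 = -15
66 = 66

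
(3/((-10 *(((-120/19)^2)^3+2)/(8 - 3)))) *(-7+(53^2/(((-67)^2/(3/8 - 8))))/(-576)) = 6804049822935635/41178637989641066496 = 0.00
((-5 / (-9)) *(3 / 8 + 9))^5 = 30517578125 / 7962624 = 3832.60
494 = 494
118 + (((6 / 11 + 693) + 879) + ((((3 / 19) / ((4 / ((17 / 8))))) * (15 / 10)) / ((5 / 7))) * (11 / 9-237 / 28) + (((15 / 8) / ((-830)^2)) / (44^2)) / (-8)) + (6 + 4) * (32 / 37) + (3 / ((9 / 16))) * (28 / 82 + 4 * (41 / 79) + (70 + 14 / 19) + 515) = 563809328815022197007 / 116616240148869120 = 4834.74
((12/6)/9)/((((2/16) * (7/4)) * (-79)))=-64/4977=-0.01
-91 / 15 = -6.07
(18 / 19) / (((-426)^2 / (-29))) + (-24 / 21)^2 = 12258291 / 9386342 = 1.31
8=8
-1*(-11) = 11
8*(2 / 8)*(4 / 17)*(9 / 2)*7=252 / 17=14.82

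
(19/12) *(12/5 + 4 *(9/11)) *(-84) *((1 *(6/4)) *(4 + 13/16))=-108927/20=-5446.35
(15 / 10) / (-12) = -1 / 8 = -0.12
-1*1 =-1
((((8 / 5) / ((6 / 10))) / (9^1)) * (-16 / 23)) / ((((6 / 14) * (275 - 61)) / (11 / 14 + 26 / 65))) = -2656 / 996705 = -0.00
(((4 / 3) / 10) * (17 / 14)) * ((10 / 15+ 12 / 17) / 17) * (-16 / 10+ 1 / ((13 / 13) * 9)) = -134 / 6885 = -0.02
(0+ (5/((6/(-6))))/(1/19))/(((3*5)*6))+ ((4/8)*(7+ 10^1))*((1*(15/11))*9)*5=51533/99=520.54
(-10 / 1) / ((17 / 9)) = -90 / 17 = -5.29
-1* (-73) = 73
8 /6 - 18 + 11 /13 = -617 /39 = -15.82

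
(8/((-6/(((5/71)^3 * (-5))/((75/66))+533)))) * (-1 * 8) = 2034837472/357911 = 5685.32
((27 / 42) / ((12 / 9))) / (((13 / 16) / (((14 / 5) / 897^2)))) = 0.00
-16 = -16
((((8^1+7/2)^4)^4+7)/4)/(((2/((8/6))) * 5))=6132610415680999107713/1966080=3119206957845560.26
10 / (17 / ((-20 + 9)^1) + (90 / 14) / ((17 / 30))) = 13090 / 12827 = 1.02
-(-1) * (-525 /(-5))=105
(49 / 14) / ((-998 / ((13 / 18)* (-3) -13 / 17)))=2093 / 203592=0.01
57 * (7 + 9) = 912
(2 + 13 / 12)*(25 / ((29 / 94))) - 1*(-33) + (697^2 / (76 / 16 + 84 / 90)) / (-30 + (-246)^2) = 10002041201 / 35185062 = 284.27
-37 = -37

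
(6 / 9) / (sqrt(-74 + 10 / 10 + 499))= sqrt(426) / 639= 0.03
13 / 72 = 0.18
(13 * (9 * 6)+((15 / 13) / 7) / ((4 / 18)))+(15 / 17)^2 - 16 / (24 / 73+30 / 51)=20532947065 / 29928262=686.07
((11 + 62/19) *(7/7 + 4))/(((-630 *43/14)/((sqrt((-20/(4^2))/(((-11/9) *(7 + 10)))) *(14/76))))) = -1897 *sqrt(935)/34833612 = -0.00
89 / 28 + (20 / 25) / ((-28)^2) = 779 / 245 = 3.18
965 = 965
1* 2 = 2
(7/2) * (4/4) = 7/2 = 3.50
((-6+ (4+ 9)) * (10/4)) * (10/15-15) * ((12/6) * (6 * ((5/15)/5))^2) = -1204/15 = -80.27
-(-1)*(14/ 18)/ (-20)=-7/ 180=-0.04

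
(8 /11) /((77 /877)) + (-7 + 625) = 626.28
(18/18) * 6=6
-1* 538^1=-538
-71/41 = -1.73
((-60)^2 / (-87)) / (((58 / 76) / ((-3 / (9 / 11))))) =167200 / 841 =198.81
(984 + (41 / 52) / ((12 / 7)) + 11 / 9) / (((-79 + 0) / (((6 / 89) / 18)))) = -1845197 / 39486096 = -0.05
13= 13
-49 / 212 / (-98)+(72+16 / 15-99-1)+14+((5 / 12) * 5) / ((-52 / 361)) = -4529891 / 165360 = -27.39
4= 4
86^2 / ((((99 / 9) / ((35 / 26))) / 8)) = 1035440 / 143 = 7240.84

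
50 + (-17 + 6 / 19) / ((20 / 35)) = 20.80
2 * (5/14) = 5/7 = 0.71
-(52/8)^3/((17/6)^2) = -19773/578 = -34.21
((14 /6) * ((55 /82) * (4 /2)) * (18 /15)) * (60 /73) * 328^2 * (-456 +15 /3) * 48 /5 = -104974442496 /73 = -1438006061.59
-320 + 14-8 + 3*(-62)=-500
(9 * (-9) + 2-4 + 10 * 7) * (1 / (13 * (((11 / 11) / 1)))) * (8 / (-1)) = 8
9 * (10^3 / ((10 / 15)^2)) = 20250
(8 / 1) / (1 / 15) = 120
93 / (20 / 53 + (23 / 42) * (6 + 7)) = 207018 / 16687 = 12.41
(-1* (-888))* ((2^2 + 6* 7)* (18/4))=183816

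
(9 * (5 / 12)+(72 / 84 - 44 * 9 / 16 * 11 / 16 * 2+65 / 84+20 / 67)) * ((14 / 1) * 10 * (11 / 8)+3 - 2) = -5486.07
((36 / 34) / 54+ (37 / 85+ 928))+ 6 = 238286 / 255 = 934.45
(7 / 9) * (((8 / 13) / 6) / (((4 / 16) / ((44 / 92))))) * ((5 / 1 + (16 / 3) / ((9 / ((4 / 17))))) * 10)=29062880 / 3705507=7.84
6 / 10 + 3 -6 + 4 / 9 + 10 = 362 / 45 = 8.04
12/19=0.63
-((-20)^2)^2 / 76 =-40000 / 19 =-2105.26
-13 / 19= -0.68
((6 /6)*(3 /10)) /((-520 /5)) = -3 /1040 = -0.00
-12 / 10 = -6 / 5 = -1.20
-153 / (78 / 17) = -867 / 26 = -33.35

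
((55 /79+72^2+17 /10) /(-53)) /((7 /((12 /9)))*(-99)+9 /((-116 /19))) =39606779 /210961995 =0.19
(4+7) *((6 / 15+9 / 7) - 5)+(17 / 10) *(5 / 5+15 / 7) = -1089 / 35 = -31.11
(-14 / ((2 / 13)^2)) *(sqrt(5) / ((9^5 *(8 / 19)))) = -22477 *sqrt(5) / 944784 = -0.05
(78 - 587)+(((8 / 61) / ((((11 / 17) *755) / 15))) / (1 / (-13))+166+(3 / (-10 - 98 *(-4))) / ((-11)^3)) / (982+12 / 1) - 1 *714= -5692483145113073 / 4655159706428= -1222.83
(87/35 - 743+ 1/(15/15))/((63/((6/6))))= -25883/2205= -11.74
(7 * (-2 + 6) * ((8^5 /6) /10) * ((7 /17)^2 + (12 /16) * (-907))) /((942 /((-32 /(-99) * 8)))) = -5770534977536 /202136715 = -28547.68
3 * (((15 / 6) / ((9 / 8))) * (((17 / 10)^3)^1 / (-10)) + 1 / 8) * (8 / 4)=-8701 / 1500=-5.80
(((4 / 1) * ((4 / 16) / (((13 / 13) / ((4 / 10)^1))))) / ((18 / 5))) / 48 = 1 / 432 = 0.00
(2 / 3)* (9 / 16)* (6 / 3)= 3 / 4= 0.75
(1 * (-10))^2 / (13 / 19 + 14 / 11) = 20900 / 409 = 51.10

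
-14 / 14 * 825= -825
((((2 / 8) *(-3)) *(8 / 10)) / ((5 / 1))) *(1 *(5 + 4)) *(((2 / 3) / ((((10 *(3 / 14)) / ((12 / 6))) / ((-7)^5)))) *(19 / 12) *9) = 20117979 / 125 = 160943.83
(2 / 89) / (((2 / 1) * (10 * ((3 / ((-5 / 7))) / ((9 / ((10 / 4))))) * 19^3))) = -3 / 21365785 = -0.00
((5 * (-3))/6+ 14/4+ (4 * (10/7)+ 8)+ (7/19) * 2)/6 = 685/266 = 2.58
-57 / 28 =-2.04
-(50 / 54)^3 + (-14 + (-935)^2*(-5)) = -86037144562 / 19683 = -4371139.79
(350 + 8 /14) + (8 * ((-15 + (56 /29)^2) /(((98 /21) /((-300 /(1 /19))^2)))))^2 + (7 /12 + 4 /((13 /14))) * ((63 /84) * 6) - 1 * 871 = 1420431519008645845146575017 /3604303976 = 394093153204302834.07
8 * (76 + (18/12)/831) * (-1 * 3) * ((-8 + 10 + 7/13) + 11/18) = -20687590/3601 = -5744.96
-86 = -86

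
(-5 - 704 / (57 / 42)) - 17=-10274 / 19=-540.74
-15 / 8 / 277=-15 / 2216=-0.01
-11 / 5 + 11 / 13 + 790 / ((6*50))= 499 / 390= 1.28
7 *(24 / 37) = 168 / 37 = 4.54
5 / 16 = 0.31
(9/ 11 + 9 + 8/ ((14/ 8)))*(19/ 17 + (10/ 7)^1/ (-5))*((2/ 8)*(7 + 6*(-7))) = -12465/ 119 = -104.75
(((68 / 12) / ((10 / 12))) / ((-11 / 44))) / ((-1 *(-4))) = -34 / 5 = -6.80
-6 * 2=-12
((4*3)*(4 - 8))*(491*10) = -235680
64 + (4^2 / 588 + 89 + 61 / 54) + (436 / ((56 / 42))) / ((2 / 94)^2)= 1911727477 / 2646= 722497.16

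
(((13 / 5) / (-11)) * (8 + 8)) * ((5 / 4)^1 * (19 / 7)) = -988 / 77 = -12.83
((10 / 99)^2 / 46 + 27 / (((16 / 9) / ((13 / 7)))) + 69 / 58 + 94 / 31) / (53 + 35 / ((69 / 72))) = 736019470051 / 2031909918192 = 0.36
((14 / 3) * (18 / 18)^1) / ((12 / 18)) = 7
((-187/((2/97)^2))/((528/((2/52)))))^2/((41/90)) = 127924811045/56762368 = 2253.69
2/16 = 0.12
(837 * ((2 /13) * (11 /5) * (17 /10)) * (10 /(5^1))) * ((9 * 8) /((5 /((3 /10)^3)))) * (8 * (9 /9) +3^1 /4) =266238819 /81250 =3276.79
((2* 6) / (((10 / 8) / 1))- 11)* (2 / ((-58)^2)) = -7 / 8410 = -0.00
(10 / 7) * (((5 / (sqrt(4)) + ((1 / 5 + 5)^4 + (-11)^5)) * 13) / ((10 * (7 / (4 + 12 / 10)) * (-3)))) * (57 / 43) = 643473717003 / 6584375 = 97727.38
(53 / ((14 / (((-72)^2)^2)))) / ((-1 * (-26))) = 356078592 / 91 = 3912951.56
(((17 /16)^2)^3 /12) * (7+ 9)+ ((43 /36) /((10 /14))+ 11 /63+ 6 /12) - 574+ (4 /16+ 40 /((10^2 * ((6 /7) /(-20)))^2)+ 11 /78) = -9741460357067 /17175674880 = -567.17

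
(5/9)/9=5/81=0.06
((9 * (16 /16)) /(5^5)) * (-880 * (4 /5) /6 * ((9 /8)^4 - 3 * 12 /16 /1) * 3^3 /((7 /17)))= 8043057 /560000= 14.36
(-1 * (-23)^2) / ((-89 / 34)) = 17986 / 89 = 202.09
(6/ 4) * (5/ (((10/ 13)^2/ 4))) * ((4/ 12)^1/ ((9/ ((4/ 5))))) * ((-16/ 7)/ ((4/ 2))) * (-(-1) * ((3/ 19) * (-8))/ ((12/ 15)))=5408/ 1995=2.71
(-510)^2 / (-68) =-3825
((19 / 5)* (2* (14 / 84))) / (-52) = -19 / 780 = -0.02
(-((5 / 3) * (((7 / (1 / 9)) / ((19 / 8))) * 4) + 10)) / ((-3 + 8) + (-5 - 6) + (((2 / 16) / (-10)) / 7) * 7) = 284000 / 9139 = 31.08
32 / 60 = 8 / 15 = 0.53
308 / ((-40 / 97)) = -7469 / 10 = -746.90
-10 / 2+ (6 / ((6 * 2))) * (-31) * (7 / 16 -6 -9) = 7063 / 32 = 220.72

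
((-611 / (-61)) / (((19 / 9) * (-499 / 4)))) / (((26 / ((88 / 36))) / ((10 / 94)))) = -220 / 578341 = -0.00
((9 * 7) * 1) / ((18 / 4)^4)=112 / 729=0.15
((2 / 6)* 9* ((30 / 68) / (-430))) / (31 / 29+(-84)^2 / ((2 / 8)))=-261 / 2393372948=-0.00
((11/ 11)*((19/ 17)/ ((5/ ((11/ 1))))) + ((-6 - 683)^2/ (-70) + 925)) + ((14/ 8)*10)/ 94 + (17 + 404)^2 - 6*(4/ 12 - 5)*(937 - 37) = 21990212471/ 111860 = 196586.92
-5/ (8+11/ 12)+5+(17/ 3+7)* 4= 17689/ 321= 55.11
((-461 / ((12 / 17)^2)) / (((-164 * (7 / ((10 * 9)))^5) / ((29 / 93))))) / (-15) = -1760371430625 / 42723394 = -41203.92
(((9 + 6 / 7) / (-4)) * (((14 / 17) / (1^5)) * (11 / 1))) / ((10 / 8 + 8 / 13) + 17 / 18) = -177606 / 22355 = -7.94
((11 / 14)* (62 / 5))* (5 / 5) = 341 / 35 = 9.74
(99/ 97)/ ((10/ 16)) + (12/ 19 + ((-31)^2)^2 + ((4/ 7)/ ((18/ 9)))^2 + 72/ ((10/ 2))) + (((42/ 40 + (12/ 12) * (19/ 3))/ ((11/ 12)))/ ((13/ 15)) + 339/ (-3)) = 59625678856983/ 64569505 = 923434.04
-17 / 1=-17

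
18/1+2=20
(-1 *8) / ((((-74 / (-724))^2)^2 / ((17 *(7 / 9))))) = -16348248499072 / 16867449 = -969218.79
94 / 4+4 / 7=337 / 14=24.07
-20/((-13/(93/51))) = 620/221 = 2.81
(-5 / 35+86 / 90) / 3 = 256 / 945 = 0.27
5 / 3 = 1.67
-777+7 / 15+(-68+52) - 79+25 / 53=-692494 / 795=-871.06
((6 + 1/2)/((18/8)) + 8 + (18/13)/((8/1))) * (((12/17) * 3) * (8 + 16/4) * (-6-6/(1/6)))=-2609208/221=-11806.37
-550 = -550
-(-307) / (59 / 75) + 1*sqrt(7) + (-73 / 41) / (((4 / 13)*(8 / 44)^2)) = sqrt(7) + 8329489 / 38704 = 217.86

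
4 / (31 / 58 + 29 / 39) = 9048 / 2891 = 3.13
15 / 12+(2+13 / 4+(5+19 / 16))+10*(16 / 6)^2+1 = 12211 / 144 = 84.80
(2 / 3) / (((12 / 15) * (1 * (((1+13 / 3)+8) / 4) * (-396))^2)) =1 / 2090880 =0.00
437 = 437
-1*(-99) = 99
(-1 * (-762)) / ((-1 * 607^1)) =-762 / 607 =-1.26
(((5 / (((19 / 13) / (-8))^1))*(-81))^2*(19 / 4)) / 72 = 6160050 / 19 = 324213.16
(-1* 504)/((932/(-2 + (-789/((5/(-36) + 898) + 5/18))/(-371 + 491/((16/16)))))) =5841243/5381135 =1.09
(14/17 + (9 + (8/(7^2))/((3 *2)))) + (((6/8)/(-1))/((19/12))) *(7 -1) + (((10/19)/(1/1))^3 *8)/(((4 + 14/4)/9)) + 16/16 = 161263538/17140641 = 9.41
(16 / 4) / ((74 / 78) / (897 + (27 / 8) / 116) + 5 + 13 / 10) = 1298611080 / 2045655811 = 0.63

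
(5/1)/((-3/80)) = -400/3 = -133.33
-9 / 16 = -0.56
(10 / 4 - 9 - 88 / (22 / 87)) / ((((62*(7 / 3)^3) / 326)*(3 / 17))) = -17681751 / 21266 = -831.46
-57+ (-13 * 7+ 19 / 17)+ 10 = -2327 / 17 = -136.88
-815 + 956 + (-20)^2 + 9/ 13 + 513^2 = 3428239/ 13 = 263710.69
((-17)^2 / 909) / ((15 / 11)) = 3179 / 13635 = 0.23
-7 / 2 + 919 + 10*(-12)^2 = 4711 / 2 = 2355.50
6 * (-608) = -3648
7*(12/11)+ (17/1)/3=439/33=13.30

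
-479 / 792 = -0.60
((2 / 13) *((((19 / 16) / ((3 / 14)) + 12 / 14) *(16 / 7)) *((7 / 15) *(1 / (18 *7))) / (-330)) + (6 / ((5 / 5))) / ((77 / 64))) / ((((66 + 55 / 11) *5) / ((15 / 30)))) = 8491349 / 1208917710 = 0.01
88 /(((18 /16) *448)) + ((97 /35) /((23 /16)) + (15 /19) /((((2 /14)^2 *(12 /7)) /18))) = 408.29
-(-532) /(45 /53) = 28196 /45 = 626.58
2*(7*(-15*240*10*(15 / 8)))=-945000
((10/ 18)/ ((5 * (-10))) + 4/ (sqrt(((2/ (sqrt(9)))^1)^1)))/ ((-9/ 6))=-3.26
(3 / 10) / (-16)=-3 / 160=-0.02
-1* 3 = -3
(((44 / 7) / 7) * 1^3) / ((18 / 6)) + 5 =779 / 147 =5.30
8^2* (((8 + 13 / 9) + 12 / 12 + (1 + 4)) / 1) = 8896 / 9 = 988.44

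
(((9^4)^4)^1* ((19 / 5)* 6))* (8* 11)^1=18589498534561668912 / 5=3717899706912333782.40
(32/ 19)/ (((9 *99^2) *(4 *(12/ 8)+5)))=32/ 18435681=0.00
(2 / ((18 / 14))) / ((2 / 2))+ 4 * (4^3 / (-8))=-274 / 9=-30.44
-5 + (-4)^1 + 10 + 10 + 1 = 12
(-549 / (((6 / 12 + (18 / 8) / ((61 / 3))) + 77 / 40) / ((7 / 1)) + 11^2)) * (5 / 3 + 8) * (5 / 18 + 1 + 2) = -891328340 / 6218601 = -143.33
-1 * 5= -5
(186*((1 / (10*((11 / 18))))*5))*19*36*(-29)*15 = -498081960 / 11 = -45280178.18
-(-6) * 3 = 18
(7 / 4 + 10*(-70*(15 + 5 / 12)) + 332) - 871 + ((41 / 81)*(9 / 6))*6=-407677 / 36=-11324.36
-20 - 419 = -439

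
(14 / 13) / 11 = 14 / 143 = 0.10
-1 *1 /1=-1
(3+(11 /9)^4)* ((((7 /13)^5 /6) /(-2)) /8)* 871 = -9662798089 /4497329304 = -2.15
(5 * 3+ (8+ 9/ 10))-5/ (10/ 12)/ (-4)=127/ 5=25.40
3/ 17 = 0.18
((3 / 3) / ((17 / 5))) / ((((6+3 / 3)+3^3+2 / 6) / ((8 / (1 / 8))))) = 960 / 1751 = 0.55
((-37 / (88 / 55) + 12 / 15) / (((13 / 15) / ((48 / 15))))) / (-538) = 2679 / 17485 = 0.15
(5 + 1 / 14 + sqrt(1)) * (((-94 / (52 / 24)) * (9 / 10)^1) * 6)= -129438 / 91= -1422.40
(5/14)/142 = 5/1988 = 0.00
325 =325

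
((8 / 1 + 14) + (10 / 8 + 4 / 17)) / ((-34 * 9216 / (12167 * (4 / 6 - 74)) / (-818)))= -437093574005 / 7990272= -54703.22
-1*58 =-58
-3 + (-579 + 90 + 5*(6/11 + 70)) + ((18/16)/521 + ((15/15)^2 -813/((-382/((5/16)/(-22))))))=-9688765377/70055744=-138.30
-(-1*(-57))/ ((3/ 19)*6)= -361/ 6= -60.17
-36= -36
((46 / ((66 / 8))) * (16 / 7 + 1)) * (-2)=-36.64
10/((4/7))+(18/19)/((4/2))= 683/38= 17.97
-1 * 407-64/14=-2881/7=-411.57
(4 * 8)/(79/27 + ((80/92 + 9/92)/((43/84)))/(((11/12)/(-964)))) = -9399456/582896543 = -0.02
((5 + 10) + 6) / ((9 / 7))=49 / 3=16.33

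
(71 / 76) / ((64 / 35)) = 0.51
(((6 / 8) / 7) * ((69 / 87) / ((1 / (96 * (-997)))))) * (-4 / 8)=4066.58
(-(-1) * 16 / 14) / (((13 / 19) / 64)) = 9728 / 91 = 106.90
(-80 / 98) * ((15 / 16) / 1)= -75 / 98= -0.77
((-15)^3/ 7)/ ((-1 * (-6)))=-1125/ 14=-80.36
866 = 866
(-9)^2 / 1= 81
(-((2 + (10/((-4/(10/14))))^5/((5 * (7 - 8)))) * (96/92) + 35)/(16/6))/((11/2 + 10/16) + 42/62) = -5878051887/2608513628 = -2.25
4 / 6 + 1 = 5 / 3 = 1.67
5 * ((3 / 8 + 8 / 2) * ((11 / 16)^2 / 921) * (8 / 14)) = 3025 / 471552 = 0.01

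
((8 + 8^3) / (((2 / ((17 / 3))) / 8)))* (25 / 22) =13393.94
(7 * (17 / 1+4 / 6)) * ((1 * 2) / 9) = 742 / 27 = 27.48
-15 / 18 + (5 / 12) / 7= -65 / 84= -0.77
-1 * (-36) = 36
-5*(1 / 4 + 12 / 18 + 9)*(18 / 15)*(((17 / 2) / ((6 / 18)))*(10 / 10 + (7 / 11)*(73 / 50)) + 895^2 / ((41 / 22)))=-2307055802569 / 90200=-25577115.33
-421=-421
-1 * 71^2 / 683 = -5041 / 683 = -7.38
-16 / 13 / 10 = -0.12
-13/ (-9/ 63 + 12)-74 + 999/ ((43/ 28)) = 2053657/ 3569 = 575.42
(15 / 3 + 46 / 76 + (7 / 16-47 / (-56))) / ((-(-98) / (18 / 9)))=14645 / 104272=0.14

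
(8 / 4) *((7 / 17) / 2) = 0.41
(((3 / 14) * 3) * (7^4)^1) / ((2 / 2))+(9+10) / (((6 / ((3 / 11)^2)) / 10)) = 1545.86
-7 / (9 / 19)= -14.78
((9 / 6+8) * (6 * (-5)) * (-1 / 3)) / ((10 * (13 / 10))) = 7.31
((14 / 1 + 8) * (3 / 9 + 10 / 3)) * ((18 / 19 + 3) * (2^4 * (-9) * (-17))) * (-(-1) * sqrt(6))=14810400 * sqrt(6) / 19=1909364.36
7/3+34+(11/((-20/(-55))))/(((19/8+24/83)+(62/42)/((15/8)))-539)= 12190690027/336045999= 36.28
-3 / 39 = -0.08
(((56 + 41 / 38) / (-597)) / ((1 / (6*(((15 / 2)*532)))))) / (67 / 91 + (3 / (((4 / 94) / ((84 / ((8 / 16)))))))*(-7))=41449590 / 1501367639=0.03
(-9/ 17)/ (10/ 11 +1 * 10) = -33/ 680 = -0.05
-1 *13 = -13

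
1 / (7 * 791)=1 / 5537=0.00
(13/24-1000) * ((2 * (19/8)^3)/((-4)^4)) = -104.60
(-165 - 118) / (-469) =283 / 469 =0.60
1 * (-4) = -4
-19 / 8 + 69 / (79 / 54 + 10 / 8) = 23.06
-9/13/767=-9/9971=-0.00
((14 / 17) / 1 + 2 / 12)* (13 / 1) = 12.87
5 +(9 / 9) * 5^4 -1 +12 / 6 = 631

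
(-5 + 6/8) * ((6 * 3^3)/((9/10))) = -765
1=1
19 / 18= 1.06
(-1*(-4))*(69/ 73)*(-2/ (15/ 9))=-4.54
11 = 11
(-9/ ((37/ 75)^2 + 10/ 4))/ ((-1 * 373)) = 101250/ 11511899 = 0.01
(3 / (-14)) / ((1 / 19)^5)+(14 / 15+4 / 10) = -22284835 / 42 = -530591.31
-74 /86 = -37 /43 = -0.86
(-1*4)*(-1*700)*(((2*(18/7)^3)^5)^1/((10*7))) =8635699989091146792960/4747561509943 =1818975903.95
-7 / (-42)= 1 / 6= 0.17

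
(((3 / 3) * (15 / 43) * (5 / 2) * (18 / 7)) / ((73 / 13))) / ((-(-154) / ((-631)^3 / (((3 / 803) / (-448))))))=78126331287.71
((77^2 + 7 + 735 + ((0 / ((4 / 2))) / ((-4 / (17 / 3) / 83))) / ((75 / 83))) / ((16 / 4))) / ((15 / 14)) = 46697 / 30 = 1556.57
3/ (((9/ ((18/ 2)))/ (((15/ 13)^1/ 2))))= 45/ 26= 1.73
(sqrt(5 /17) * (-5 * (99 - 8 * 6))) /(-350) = 3 * sqrt(85) /70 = 0.40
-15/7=-2.14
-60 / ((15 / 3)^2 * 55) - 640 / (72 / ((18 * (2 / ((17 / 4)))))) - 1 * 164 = -239.34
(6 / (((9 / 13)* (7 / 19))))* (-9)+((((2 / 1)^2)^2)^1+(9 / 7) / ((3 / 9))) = -1343 / 7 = -191.86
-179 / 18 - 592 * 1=-10835 / 18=-601.94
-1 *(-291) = 291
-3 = -3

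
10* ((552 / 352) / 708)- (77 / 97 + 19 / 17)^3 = -162074149337501 / 23280733035208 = -6.96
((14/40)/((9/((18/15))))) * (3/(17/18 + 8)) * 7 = 0.11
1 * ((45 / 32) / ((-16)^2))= 45 / 8192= 0.01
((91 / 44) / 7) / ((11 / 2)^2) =13 / 1331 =0.01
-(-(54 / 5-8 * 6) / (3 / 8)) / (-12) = 124 / 15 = 8.27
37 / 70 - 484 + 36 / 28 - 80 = -562.19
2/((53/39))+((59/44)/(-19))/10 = 648953/443080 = 1.46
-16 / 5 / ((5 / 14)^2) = -3136 / 125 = -25.09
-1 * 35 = -35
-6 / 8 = -3 / 4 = -0.75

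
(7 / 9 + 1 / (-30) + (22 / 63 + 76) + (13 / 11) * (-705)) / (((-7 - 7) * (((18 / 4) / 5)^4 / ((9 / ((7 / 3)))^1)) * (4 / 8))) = 634.99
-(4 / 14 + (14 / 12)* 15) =-249 / 14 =-17.79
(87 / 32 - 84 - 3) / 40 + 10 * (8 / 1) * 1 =99703 / 1280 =77.89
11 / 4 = 2.75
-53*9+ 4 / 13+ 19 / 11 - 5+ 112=-52619 / 143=-367.97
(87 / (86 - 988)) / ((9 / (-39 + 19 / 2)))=1711 / 5412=0.32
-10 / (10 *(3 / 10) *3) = -10 / 9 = -1.11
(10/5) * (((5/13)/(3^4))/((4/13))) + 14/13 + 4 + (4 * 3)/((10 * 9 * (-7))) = 375091/73710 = 5.09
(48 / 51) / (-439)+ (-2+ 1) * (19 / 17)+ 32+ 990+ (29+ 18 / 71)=556437510 / 529873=1050.13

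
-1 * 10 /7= -10 /7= -1.43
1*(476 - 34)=442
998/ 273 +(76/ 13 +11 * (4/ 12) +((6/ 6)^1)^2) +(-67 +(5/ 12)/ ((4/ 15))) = -51.27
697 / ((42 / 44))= 15334 / 21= 730.19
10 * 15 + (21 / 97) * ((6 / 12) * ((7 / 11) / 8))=2560947 / 17072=150.01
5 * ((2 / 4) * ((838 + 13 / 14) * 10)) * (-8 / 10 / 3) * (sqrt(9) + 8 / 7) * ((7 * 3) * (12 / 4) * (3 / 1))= -30654450 / 7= -4379207.14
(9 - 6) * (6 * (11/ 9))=22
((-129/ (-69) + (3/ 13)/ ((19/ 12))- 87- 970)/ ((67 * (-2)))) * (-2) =-5993368/ 380627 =-15.75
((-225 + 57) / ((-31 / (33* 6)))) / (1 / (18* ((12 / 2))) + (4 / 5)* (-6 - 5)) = -17962560 / 147157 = -122.06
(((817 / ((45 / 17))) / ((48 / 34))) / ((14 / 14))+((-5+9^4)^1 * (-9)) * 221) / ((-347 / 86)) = 3231732.63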